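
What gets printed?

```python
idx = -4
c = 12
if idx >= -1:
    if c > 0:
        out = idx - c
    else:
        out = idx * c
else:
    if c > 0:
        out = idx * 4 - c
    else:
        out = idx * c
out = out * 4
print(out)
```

idx=-4, c=12
idx >= -1 is False; c > 0 is True
→ out = idx * 4 - c = -28
out = (-28)*4 = -112

-112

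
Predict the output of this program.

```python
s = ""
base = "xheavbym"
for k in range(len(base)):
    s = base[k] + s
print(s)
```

mybvaehx

k=0: prepend 'x' → 'x'
k=1: prepend 'h' → 'hx'
k=2: prepend 'e' → 'ehx'
k=3: prepend 'a' → 'aehx'
k=4: prepend 'v' → 'vaehx'
k=5: prepend 'b' → 'bvaehx'
k=6: prepend 'y' → 'ybvaehx'
k=7: prepend 'm' → 'mybvaehx'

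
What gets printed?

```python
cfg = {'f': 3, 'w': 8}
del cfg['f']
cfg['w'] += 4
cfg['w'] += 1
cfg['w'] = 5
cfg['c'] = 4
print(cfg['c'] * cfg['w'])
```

del 'f' → {'w': 8}
cfg['w'] = 8+4 = 12 → {'w': 12}
cfg['w'] = 12+1 = 13 → {'w': 13}
cfg['w'] = 5 → {'w': 5}
cfg['c'] = 4 → {'w': 5, 'c': 4}
cfg['c']*cfg['w'] = 4*5 = 20

20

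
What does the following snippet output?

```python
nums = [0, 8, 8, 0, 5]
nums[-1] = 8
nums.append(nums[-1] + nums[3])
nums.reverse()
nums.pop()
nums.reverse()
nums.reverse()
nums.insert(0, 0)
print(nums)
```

[0, 8, 8, 0, 8, 8]

nums[-1] = 8 → [0, 8, 8, 0, 8]
append nums[-1]+nums[3] = 8+0 = 8 → [0, 8, 8, 0, 8, 8]
reverse → [8, 8, 0, 8, 8, 0]
pop() removes 0 → [8, 8, 0, 8, 8]
reverse → [8, 8, 0, 8, 8]
reverse → [8, 8, 0, 8, 8]
insert 0 at 0 → [0, 8, 8, 0, 8, 8]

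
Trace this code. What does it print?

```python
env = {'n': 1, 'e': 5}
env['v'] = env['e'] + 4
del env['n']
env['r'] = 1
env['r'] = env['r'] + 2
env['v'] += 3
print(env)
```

env['v'] = env['e']+4 = 9 → {'n': 1, 'e': 5, 'v': 9}
del 'n' → {'e': 5, 'v': 9}
env['r'] = 1 → {'e': 5, 'v': 9, 'r': 1}
env['r'] = env['r']+2 = 3 → {'e': 5, 'v': 9, 'r': 3}
env['v'] = 9+3 = 12 → {'e': 5, 'v': 12, 'r': 3}

{'e': 5, 'v': 12, 'r': 3}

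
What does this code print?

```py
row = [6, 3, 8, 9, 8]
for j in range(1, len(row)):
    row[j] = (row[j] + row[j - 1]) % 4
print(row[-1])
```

j=1: row[1] = (3+6)%4 = 1 → [6, 1, 8, 9, 8]
j=2: row[2] = (8+1)%4 = 1 → [6, 1, 1, 9, 8]
j=3: row[3] = (9+1)%4 = 2 → [6, 1, 1, 2, 8]
j=4: row[4] = (8+2)%4 = 2 → [6, 1, 1, 2, 2]

2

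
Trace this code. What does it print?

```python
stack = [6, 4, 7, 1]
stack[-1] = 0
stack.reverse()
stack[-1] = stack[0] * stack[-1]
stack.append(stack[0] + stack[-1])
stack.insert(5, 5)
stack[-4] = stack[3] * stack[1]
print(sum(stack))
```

12

stack[-1] = 0 → [6, 4, 7, 0]
reverse → [0, 7, 4, 6]
stack[-1] = stack[0]*stack[-1] = 0*6 = 0 → [0, 7, 4, 0]
append stack[0]+stack[-1] = 0+0 = 0 → [0, 7, 4, 0, 0]
insert 5 at 5 → [0, 7, 4, 0, 0, 5]
stack[-4] = stack[3]*stack[1] = 0*7 = 0 → [0, 7, 0, 0, 0, 5]
sum = 12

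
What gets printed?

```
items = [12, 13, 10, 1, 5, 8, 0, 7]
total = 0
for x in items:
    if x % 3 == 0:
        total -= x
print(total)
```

-12

x=12: %3==0, total = 0-12 = -12
x=13: not %3==0
x=10: not %3==0
x=1: not %3==0
x=5: not %3==0
x=8: not %3==0
x=0: %3==0, total = (-12)-0 = -12
x=7: not %3==0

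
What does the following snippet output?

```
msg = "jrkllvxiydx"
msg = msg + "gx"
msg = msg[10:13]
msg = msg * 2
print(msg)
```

xgxxgx

+ 'gx' → 'jrkllvxiydxgx'
slice [10:13] → 'xgx'
repeat ×2 → 'xgxxgx'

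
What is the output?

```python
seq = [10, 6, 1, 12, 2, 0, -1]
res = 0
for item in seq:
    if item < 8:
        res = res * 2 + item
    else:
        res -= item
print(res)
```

item=10: not <8, res = 0-10 = -10
item=6: <8, res = (-10)*2+6 = -14
item=1: <8, res = (-14)*2+1 = -27
item=12: not <8, res = (-27)-12 = -39
item=2: <8, res = (-39)*2+2 = -76
item=0: <8, res = (-76)*2+0 = -152
item=-1: <8, res = (-152)*2+(-1) = -305

-305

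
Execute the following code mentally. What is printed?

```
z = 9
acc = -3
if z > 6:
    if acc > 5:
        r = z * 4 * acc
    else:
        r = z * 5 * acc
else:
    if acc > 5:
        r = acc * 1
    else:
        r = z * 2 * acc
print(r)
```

z=9, acc=-3
z > 6 is True; acc > 5 is False
→ r = z * 5 * acc = -135

-135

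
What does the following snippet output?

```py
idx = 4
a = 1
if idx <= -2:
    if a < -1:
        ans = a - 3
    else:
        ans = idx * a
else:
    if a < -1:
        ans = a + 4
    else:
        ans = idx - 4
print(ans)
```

idx=4, a=1
idx <= -2 is False; a < -1 is False
→ ans = idx - 4 = 0

0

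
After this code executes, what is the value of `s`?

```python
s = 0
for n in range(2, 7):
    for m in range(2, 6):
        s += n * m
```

n=2,m=2: s = 0+4 = 4
n=2,m=3: s = 4+6 = 10
n=2,m=4: s = 10+8 = 18
n=2,m=5: s = 18+10 = 28
n=3,m=2: s = 28+6 = 34
n=3,m=3: s = 34+9 = 43
n=3,m=4: s = 43+12 = 55
n=3,m=5: s = 55+15 = 70
n=4,m=2: s = 70+8 = 78
n=4,m=3: s = 78+12 = 90
n=4,m=4: s = 90+16 = 106
n=4,m=5: s = 106+20 = 126
n=5,m=2: s = 126+10 = 136
n=5,m=3: s = 136+15 = 151
n=5,m=4: s = 151+20 = 171
n=5,m=5: s = 171+25 = 196
n=6,m=2: s = 196+12 = 208
n=6,m=3: s = 208+18 = 226
n=6,m=4: s = 226+24 = 250
n=6,m=5: s = 250+30 = 280

280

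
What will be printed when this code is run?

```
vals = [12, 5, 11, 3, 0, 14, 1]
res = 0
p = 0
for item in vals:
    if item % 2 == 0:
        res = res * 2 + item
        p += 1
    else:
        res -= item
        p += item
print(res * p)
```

item=12: even, res = 0*2+12 = 12; p=1
item=5: not even, res = 12-5 = 7; p=6
item=11: not even, res = 7-11 = -4; p=17
item=3: not even, res = (-4)-3 = -7; p=20
item=0: even, res = (-7)*2+0 = -14; p=21
item=14: even, res = (-14)*2+14 = -14; p=22
item=1: not even, res = (-14)-1 = -15; p=23
res*p = (-15)*23 = -345

-345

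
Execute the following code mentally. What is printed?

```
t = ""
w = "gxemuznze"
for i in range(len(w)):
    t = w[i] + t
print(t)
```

i=0: prepend 'g' → 'g'
i=1: prepend 'x' → 'xg'
i=2: prepend 'e' → 'exg'
i=3: prepend 'm' → 'mexg'
i=4: prepend 'u' → 'umexg'
i=5: prepend 'z' → 'zumexg'
i=6: prepend 'n' → 'nzumexg'
i=7: prepend 'z' → 'znzumexg'
i=8: prepend 'e' → 'eznzumexg'

eznzumexg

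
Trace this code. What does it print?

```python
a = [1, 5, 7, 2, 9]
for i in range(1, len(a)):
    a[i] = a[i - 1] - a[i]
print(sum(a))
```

i=1: a[1] = 1-5 = -4 → [1, -4, 7, 2, 9]
i=2: a[2] = (-4)-7 = -11 → [1, -4, -11, 2, 9]
i=3: a[3] = (-11)-2 = -13 → [1, -4, -11, -13, 9]
i=4: a[4] = (-13)-9 = -22 → [1, -4, -11, -13, -22]
sum = -49

-49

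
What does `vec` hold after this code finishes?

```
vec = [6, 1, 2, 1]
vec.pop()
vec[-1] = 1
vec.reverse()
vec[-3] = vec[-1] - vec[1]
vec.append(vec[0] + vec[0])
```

pop() removes 1 → [6, 1, 2]
vec[-1] = 1 → [6, 1, 1]
reverse → [1, 1, 6]
vec[-3] = vec[-1]-vec[1] = 6-1 = 5 → [5, 1, 6]
append vec[0]+vec[0] = 5+5 = 10 → [5, 1, 6, 10]

[5, 1, 6, 10]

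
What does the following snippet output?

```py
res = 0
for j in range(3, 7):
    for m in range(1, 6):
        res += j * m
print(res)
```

j=3,m=1: res = 0+3 = 3
j=3,m=2: res = 3+6 = 9
j=3,m=3: res = 9+9 = 18
j=3,m=4: res = 18+12 = 30
j=3,m=5: res = 30+15 = 45
j=4,m=1: res = 45+4 = 49
j=4,m=2: res = 49+8 = 57
j=4,m=3: res = 57+12 = 69
j=4,m=4: res = 69+16 = 85
j=4,m=5: res = 85+20 = 105
j=5,m=1: res = 105+5 = 110
j=5,m=2: res = 110+10 = 120
j=5,m=3: res = 120+15 = 135
j=5,m=4: res = 135+20 = 155
j=5,m=5: res = 155+25 = 180
j=6,m=1: res = 180+6 = 186
j=6,m=2: res = 186+12 = 198
j=6,m=3: res = 198+18 = 216
j=6,m=4: res = 216+24 = 240
j=6,m=5: res = 240+30 = 270

270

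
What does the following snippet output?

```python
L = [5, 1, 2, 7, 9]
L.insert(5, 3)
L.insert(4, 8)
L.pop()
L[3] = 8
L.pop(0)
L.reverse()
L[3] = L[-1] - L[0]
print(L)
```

[9, 8, 8, -8, 1]

insert 3 at 5 → [5, 1, 2, 7, 9, 3]
insert 8 at 4 → [5, 1, 2, 7, 8, 9, 3]
pop() removes 3 → [5, 1, 2, 7, 8, 9]
L[3] = 8 → [5, 1, 2, 8, 8, 9]
pop(0) removes 5 → [1, 2, 8, 8, 9]
reverse → [9, 8, 8, 2, 1]
L[3] = L[-1]-L[0] = 1-9 = -8 → [9, 8, 8, -8, 1]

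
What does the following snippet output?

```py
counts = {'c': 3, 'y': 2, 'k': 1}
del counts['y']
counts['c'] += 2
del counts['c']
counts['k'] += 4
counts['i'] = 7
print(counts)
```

del 'y' → {'c': 3, 'k': 1}
counts['c'] = 3+2 = 5 → {'c': 5, 'k': 1}
del 'c' → {'k': 1}
counts['k'] = 1+4 = 5 → {'k': 5}
counts['i'] = 7 → {'k': 5, 'i': 7}

{'k': 5, 'i': 7}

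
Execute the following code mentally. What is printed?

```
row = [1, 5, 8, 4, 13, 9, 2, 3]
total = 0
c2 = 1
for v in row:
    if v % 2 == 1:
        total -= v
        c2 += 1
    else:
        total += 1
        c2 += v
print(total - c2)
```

v=1: odd, total = 0-1 = -1; c2=2
v=5: odd, total = (-1)-5 = -6; c2=3
v=8: not odd, total = (-6)+1 = -5; c2=11
v=4: not odd, total = (-5)+1 = -4; c2=15
v=13: odd, total = (-4)-13 = -17; c2=16
v=9: odd, total = (-17)-9 = -26; c2=17
v=2: not odd, total = (-26)+1 = -25; c2=19
v=3: odd, total = (-25)-3 = -28; c2=20
total-c2 = (-28)-20 = -48

-48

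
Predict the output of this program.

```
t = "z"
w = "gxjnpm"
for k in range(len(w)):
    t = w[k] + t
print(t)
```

mpnjxgz

k=0: prepend 'g' → 'gz'
k=1: prepend 'x' → 'xgz'
k=2: prepend 'j' → 'jxgz'
k=3: prepend 'n' → 'njxgz'
k=4: prepend 'p' → 'pnjxgz'
k=5: prepend 'm' → 'mpnjxgz'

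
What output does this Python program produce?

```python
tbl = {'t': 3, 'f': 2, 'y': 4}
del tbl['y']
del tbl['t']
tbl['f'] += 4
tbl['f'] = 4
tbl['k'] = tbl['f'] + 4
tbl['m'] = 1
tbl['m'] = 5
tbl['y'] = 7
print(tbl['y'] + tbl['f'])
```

del 'y' → {'t': 3, 'f': 2}
del 't' → {'f': 2}
tbl['f'] = 2+4 = 6 → {'f': 6}
tbl['f'] = 4 → {'f': 4}
tbl['k'] = tbl['f']+4 = 8 → {'f': 4, 'k': 8}
tbl['m'] = 1 → {'f': 4, 'k': 8, 'm': 1}
tbl['m'] = 5 → {'f': 4, 'k': 8, 'm': 5}
tbl['y'] = 7 → {'f': 4, 'k': 8, 'm': 5, 'y': 7}
tbl['y']+tbl['f'] = 7+4 = 11

11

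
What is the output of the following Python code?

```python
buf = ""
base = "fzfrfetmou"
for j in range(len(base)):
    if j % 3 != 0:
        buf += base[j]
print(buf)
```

j=0: skip
j=1: add 'z' → 'z'
j=2: add 'f' → 'zf'
j=3: skip
j=4: add 'f' → 'zff'
j=5: add 'e' → 'zffe'
j=6: skip
j=7: add 'm' → 'zffem'
j=8: add 'o' → 'zffemo'
j=9: skip

zffemo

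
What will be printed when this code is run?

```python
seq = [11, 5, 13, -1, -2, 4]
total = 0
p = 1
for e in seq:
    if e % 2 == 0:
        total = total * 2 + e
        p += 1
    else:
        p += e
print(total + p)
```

31

e=11: not even; p=12
e=5: not even; p=17
e=13: not even; p=30
e=-1: not even; p=29
e=-2: even, total = 0*2+(-2) = -2; p=30
e=4: even, total = (-2)*2+4 = 0; p=31
total+p = 0+31 = 31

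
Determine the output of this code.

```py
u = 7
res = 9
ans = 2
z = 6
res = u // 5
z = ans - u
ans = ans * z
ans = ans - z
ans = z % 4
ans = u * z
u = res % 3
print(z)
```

res = 7//5 = 1
z = 2-7 = -5
ans = 2*(-5) = -10
ans = (-10)-(-5) = -5
ans = (-5)%4 = 3
ans = 7*(-5) = -35
u = 1%3 = 1

-5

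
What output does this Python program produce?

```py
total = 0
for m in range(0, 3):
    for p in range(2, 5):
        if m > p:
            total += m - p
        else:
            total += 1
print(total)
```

m=0,p=2: not 0>2, total = 0+1 = 1
m=0,p=3: not 0>3, total = 1+1 = 2
m=0,p=4: not 0>4, total = 2+1 = 3
m=1,p=2: not 1>2, total = 3+1 = 4
m=1,p=3: not 1>3, total = 4+1 = 5
m=1,p=4: not 1>4, total = 5+1 = 6
m=2,p=2: not 2>2, total = 6+1 = 7
m=2,p=3: not 2>3, total = 7+1 = 8
m=2,p=4: not 2>4, total = 8+1 = 9

9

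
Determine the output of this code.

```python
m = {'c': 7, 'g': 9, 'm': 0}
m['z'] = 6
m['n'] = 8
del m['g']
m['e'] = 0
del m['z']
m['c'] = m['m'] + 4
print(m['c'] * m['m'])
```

0

m['z'] = 6 → {'c': 7, 'g': 9, 'm': 0, 'z': 6}
m['n'] = 8 → {'c': 7, 'g': 9, 'm': 0, 'z': 6, 'n': 8}
del 'g' → {'c': 7, 'm': 0, 'z': 6, 'n': 8}
m['e'] = 0 → {'c': 7, 'm': 0, 'z': 6, 'n': 8, 'e': 0}
del 'z' → {'c': 7, 'm': 0, 'n': 8, 'e': 0}
m['c'] = m['m']+4 = 4 → {'c': 4, 'm': 0, 'n': 8, 'e': 0}
m['c']*m['m'] = 4*0 = 0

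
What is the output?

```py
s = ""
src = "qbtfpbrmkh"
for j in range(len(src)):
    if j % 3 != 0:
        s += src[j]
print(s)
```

btpbmk

j=0: skip
j=1: add 'b' → 'b'
j=2: add 't' → 'bt'
j=3: skip
j=4: add 'p' → 'btp'
j=5: add 'b' → 'btpb'
j=6: skip
j=7: add 'm' → 'btpbm'
j=8: add 'k' → 'btpbmk'
j=9: skip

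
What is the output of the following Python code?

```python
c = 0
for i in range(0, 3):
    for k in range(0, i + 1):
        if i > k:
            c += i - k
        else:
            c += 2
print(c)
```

10

i=0,k=0: not 0>0, c = 0+2 = 2
i=1,k=0: 1>0, c = 2+1 = 3
i=1,k=1: not 1>1, c = 3+2 = 5
i=2,k=0: 2>0, c = 5+2 = 7
i=2,k=1: 2>1, c = 7+1 = 8
i=2,k=2: not 2>2, c = 8+2 = 10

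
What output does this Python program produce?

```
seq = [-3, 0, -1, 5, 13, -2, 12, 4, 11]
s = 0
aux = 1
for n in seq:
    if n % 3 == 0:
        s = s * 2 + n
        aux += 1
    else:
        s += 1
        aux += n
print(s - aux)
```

n=-3: %3==0, s = 0*2+(-3) = -3; aux=2
n=0: %3==0, s = (-3)*2+0 = -6; aux=3
n=-1: not %3==0, s = (-6)+1 = -5; aux=2
n=5: not %3==0, s = (-5)+1 = -4; aux=7
n=13: not %3==0, s = (-4)+1 = -3; aux=20
n=-2: not %3==0, s = (-3)+1 = -2; aux=18
n=12: %3==0, s = (-2)*2+12 = 8; aux=19
n=4: not %3==0, s = 8+1 = 9; aux=23
n=11: not %3==0, s = 9+1 = 10; aux=34
s-aux = 10-34 = -24

-24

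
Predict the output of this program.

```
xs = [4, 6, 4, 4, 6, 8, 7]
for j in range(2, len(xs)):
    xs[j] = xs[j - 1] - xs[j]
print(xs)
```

[4, 6, 2, -2, -8, -16, -23]

j=2: xs[2] = 6-4 = 2 → [4, 6, 2, 4, 6, 8, 7]
j=3: xs[3] = 2-4 = -2 → [4, 6, 2, -2, 6, 8, 7]
j=4: xs[4] = (-2)-6 = -8 → [4, 6, 2, -2, -8, 8, 7]
j=5: xs[5] = (-8)-8 = -16 → [4, 6, 2, -2, -8, -16, 7]
j=6: xs[6] = (-16)-7 = -23 → [4, 6, 2, -2, -8, -16, -23]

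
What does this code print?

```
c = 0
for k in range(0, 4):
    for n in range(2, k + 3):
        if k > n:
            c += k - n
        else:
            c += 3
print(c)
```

k=0,n=2: not 0>2, c = 0+3 = 3
k=1,n=2: not 1>2, c = 3+3 = 6
k=1,n=3: not 1>3, c = 6+3 = 9
k=2,n=2: not 2>2, c = 9+3 = 12
k=2,n=3: not 2>3, c = 12+3 = 15
k=2,n=4: not 2>4, c = 15+3 = 18
k=3,n=2: 3>2, c = 18+1 = 19
k=3,n=3: not 3>3, c = 19+3 = 22
k=3,n=4: not 3>4, c = 22+3 = 25
k=3,n=5: not 3>5, c = 25+3 = 28

28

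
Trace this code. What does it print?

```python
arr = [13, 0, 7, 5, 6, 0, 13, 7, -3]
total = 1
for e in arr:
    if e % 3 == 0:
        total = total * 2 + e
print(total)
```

37

e=13: not %3==0
e=0: %3==0, total = 1*2+0 = 2
e=7: not %3==0
e=5: not %3==0
e=6: %3==0, total = 2*2+6 = 10
e=0: %3==0, total = 10*2+0 = 20
e=13: not %3==0
e=7: not %3==0
e=-3: %3==0, total = 20*2+(-3) = 37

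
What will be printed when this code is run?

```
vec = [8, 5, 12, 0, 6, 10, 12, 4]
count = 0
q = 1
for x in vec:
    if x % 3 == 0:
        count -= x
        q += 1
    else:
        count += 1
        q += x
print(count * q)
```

-832

x=8: not %3==0, count = 0+1 = 1; q=9
x=5: not %3==0, count = 1+1 = 2; q=14
x=12: %3==0, count = 2-12 = -10; q=15
x=0: %3==0, count = (-10)-0 = -10; q=16
x=6: %3==0, count = (-10)-6 = -16; q=17
x=10: not %3==0, count = (-16)+1 = -15; q=27
x=12: %3==0, count = (-15)-12 = -27; q=28
x=4: not %3==0, count = (-27)+1 = -26; q=32
count*q = (-26)*32 = -832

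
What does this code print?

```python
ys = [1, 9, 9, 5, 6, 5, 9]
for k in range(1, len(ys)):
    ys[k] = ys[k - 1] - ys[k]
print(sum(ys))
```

-149

k=1: ys[1] = 1-9 = -8 → [1, -8, 9, 5, 6, 5, 9]
k=2: ys[2] = (-8)-9 = -17 → [1, -8, -17, 5, 6, 5, 9]
k=3: ys[3] = (-17)-5 = -22 → [1, -8, -17, -22, 6, 5, 9]
k=4: ys[4] = (-22)-6 = -28 → [1, -8, -17, -22, -28, 5, 9]
k=5: ys[5] = (-28)-5 = -33 → [1, -8, -17, -22, -28, -33, 9]
k=6: ys[6] = (-33)-9 = -42 → [1, -8, -17, -22, -28, -33, -42]
sum = -149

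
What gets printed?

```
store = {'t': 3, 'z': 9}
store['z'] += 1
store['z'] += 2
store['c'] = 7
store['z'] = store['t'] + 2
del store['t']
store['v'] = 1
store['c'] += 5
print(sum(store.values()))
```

store['z'] = 9+1 = 10 → {'t': 3, 'z': 10}
store['z'] = 10+2 = 12 → {'t': 3, 'z': 12}
store['c'] = 7 → {'t': 3, 'z': 12, 'c': 7}
store['z'] = store['t']+2 = 5 → {'t': 3, 'z': 5, 'c': 7}
del 't' → {'z': 5, 'c': 7}
store['v'] = 1 → {'z': 5, 'c': 7, 'v': 1}
store['c'] = 7+5 = 12 → {'z': 5, 'c': 12, 'v': 1}
sum of values = 18

18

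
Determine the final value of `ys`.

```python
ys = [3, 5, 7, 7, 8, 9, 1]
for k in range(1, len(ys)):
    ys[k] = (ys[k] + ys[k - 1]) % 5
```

k=1: ys[1] = (5+3)%5 = 3 → [3, 3, 7, 7, 8, 9, 1]
k=2: ys[2] = (7+3)%5 = 0 → [3, 3, 0, 7, 8, 9, 1]
k=3: ys[3] = (7+0)%5 = 2 → [3, 3, 0, 2, 8, 9, 1]
k=4: ys[4] = (8+2)%5 = 0 → [3, 3, 0, 2, 0, 9, 1]
k=5: ys[5] = (9+0)%5 = 4 → [3, 3, 0, 2, 0, 4, 1]
k=6: ys[6] = (1+4)%5 = 0 → [3, 3, 0, 2, 0, 4, 0]

[3, 3, 0, 2, 0, 4, 0]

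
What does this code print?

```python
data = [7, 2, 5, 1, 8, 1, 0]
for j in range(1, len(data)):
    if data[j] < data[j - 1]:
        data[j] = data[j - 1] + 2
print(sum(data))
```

91

j=1: 2<7, data[1] = 7+2 = 9 → [7, 9, 5, 1, 8, 1, 0]
j=2: 5<9, data[2] = 9+2 = 11 → [7, 9, 11, 1, 8, 1, 0]
j=3: 1<11, data[3] = 11+2 = 13 → [7, 9, 11, 13, 8, 1, 0]
j=4: 8<13, data[4] = 13+2 = 15 → [7, 9, 11, 13, 15, 1, 0]
j=5: 1<15, data[5] = 15+2 = 17 → [7, 9, 11, 13, 15, 17, 0]
j=6: 0<17, data[6] = 17+2 = 19 → [7, 9, 11, 13, 15, 17, 19]
sum = 91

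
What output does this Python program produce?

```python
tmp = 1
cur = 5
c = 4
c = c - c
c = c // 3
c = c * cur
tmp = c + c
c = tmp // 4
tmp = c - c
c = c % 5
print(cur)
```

5

c = 4-4 = 0
c = 0//3 = 0
c = 0*5 = 0
tmp = 0+0 = 0
c = 0//4 = 0
tmp = 0-0 = 0
c = 0%5 = 0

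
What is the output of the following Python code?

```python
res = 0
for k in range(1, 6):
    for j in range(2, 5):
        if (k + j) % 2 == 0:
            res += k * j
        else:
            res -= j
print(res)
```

39

k=1,j=2: odd sum, res = 0-2 = -2
k=1,j=3: even sum, res = (-2)+3 = 1
k=1,j=4: odd sum, res = 1-4 = -3
k=2,j=2: even sum, res = (-3)+4 = 1
k=2,j=3: odd sum, res = 1-3 = -2
k=2,j=4: even sum, res = (-2)+8 = 6
k=3,j=2: odd sum, res = 6-2 = 4
k=3,j=3: even sum, res = 4+9 = 13
k=3,j=4: odd sum, res = 13-4 = 9
k=4,j=2: even sum, res = 9+8 = 17
k=4,j=3: odd sum, res = 17-3 = 14
k=4,j=4: even sum, res = 14+16 = 30
k=5,j=2: odd sum, res = 30-2 = 28
k=5,j=3: even sum, res = 28+15 = 43
k=5,j=4: odd sum, res = 43-4 = 39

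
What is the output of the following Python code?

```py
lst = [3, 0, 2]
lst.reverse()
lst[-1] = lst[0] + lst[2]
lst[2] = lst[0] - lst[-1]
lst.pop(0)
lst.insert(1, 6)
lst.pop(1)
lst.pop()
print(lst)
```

[0]

reverse → [2, 0, 3]
lst[-1] = lst[0]+lst[2] = 2+3 = 5 → [2, 0, 5]
lst[2] = lst[0]-lst[-1] = 2-5 = -3 → [2, 0, -3]
pop(0) removes 2 → [0, -3]
insert 6 at 1 → [0, 6, -3]
pop(1) removes 6 → [0, -3]
pop() removes -3 → [0]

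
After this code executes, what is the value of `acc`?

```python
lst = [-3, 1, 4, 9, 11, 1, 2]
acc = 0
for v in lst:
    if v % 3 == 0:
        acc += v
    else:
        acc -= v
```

-13

v=-3: %3==0, acc = 0+(-3) = -3
v=1: not %3==0, acc = (-3)-1 = -4
v=4: not %3==0, acc = (-4)-4 = -8
v=9: %3==0, acc = (-8)+9 = 1
v=11: not %3==0, acc = 1-11 = -10
v=1: not %3==0, acc = (-10)-1 = -11
v=2: not %3==0, acc = (-11)-2 = -13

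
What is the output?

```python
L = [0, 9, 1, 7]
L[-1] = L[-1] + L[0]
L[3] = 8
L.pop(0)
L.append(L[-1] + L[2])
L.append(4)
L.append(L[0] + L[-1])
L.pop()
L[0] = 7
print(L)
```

L[-1] = L[-1]+L[0] = 7+0 = 7 → [0, 9, 1, 7]
L[3] = 8 → [0, 9, 1, 8]
pop(0) removes 0 → [9, 1, 8]
append L[-1]+L[2] = 8+8 = 16 → [9, 1, 8, 16]
append 4 → [9, 1, 8, 16, 4]
append L[0]+L[-1] = 9+4 = 13 → [9, 1, 8, 16, 4, 13]
pop() removes 13 → [9, 1, 8, 16, 4]
L[0] = 7 → [7, 1, 8, 16, 4]

[7, 1, 8, 16, 4]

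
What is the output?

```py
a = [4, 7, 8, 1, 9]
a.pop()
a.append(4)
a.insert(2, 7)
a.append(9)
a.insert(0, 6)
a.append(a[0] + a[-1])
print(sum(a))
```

pop() removes 9 → [4, 7, 8, 1]
append 4 → [4, 7, 8, 1, 4]
insert 7 at 2 → [4, 7, 7, 8, 1, 4]
append 9 → [4, 7, 7, 8, 1, 4, 9]
insert 6 at 0 → [6, 4, 7, 7, 8, 1, 4, 9]
append a[0]+a[-1] = 6+9 = 15 → [6, 4, 7, 7, 8, 1, 4, 9, 15]
sum = 61

61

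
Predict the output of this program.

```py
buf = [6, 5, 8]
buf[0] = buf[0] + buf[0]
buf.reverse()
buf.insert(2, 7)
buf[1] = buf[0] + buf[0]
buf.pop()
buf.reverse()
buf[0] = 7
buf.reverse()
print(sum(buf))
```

buf[0] = buf[0]+buf[0] = 6+6 = 12 → [12, 5, 8]
reverse → [8, 5, 12]
insert 7 at 2 → [8, 5, 7, 12]
buf[1] = buf[0]+buf[0] = 8+8 = 16 → [8, 16, 7, 12]
pop() removes 12 → [8, 16, 7]
reverse → [7, 16, 8]
buf[0] = 7 → [7, 16, 8]
reverse → [8, 16, 7]
sum = 31

31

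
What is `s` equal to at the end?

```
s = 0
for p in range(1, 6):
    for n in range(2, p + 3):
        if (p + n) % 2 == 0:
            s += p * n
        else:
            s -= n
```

131

p=1,n=2: odd sum, s = 0-2 = -2
p=1,n=3: even sum, s = (-2)+3 = 1
p=2,n=2: even sum, s = 1+4 = 5
p=2,n=3: odd sum, s = 5-3 = 2
p=2,n=4: even sum, s = 2+8 = 10
p=3,n=2: odd sum, s = 10-2 = 8
p=3,n=3: even sum, s = 8+9 = 17
p=3,n=4: odd sum, s = 17-4 = 13
p=3,n=5: even sum, s = 13+15 = 28
p=4,n=2: even sum, s = 28+8 = 36
p=4,n=3: odd sum, s = 36-3 = 33
p=4,n=4: even sum, s = 33+16 = 49
p=4,n=5: odd sum, s = 49-5 = 44
p=4,n=6: even sum, s = 44+24 = 68
p=5,n=2: odd sum, s = 68-2 = 66
p=5,n=3: even sum, s = 66+15 = 81
p=5,n=4: odd sum, s = 81-4 = 77
p=5,n=5: even sum, s = 77+25 = 102
p=5,n=6: odd sum, s = 102-6 = 96
p=5,n=7: even sum, s = 96+35 = 131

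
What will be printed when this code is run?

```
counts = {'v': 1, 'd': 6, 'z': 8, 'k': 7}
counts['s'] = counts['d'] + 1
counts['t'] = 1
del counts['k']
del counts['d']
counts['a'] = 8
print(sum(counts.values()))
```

25

counts['s'] = counts['d']+1 = 7 → {'v': 1, 'd': 6, 'z': 8, 'k': 7, 's': 7}
counts['t'] = 1 → {'v': 1, 'd': 6, 'z': 8, 'k': 7, 's': 7, 't': 1}
del 'k' → {'v': 1, 'd': 6, 'z': 8, 's': 7, 't': 1}
del 'd' → {'v': 1, 'z': 8, 's': 7, 't': 1}
counts['a'] = 8 → {'v': 1, 'z': 8, 's': 7, 't': 1, 'a': 8}
sum of values = 25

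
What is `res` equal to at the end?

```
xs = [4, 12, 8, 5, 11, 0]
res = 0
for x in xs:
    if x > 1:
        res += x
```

40

x=4: >1, res = 0+4 = 4
x=12: >1, res = 4+12 = 16
x=8: >1, res = 16+8 = 24
x=5: >1, res = 24+5 = 29
x=11: >1, res = 29+11 = 40
x=0: not >1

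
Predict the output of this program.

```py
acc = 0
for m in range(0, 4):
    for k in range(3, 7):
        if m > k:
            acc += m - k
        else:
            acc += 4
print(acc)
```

m=0,k=3: not 0>3, acc = 0+4 = 4
m=0,k=4: not 0>4, acc = 4+4 = 8
m=0,k=5: not 0>5, acc = 8+4 = 12
m=0,k=6: not 0>6, acc = 12+4 = 16
m=1,k=3: not 1>3, acc = 16+4 = 20
m=1,k=4: not 1>4, acc = 20+4 = 24
m=1,k=5: not 1>5, acc = 24+4 = 28
m=1,k=6: not 1>6, acc = 28+4 = 32
m=2,k=3: not 2>3, acc = 32+4 = 36
m=2,k=4: not 2>4, acc = 36+4 = 40
m=2,k=5: not 2>5, acc = 40+4 = 44
m=2,k=6: not 2>6, acc = 44+4 = 48
m=3,k=3: not 3>3, acc = 48+4 = 52
m=3,k=4: not 3>4, acc = 52+4 = 56
m=3,k=5: not 3>5, acc = 56+4 = 60
m=3,k=6: not 3>6, acc = 60+4 = 64

64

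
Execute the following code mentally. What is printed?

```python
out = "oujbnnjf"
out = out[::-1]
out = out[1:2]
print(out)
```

reverse → 'fjnnbjuo'
slice [1:2] → 'j'

j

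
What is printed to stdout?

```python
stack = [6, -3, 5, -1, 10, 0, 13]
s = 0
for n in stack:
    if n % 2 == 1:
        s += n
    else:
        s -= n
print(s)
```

-2

n=6: not odd, s = 0-6 = -6
n=-3: odd, s = (-6)+(-3) = -9
n=5: odd, s = (-9)+5 = -4
n=-1: odd, s = (-4)+(-1) = -5
n=10: not odd, s = (-5)-10 = -15
n=0: not odd, s = (-15)-0 = -15
n=13: odd, s = (-15)+13 = -2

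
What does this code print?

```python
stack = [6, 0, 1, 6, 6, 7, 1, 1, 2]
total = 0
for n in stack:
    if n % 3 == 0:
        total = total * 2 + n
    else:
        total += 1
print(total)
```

n=6: %3==0, total = 0*2+6 = 6
n=0: %3==0, total = 6*2+0 = 12
n=1: not %3==0, total = 12+1 = 13
n=6: %3==0, total = 13*2+6 = 32
n=6: %3==0, total = 32*2+6 = 70
n=7: not %3==0, total = 70+1 = 71
n=1: not %3==0, total = 71+1 = 72
n=1: not %3==0, total = 72+1 = 73
n=2: not %3==0, total = 73+1 = 74

74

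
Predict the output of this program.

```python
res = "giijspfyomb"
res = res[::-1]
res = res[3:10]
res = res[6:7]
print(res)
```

i

reverse → 'bmoyfpsjiig'
slice [3:10] → 'yfpsjii'
slice [6:7] → 'i'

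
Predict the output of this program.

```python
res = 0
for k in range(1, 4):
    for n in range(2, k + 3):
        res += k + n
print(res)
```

48

k=1,n=2: res = 0+3 = 3
k=1,n=3: res = 3+4 = 7
k=2,n=2: res = 7+4 = 11
k=2,n=3: res = 11+5 = 16
k=2,n=4: res = 16+6 = 22
k=3,n=2: res = 22+5 = 27
k=3,n=3: res = 27+6 = 33
k=3,n=4: res = 33+7 = 40
k=3,n=5: res = 40+8 = 48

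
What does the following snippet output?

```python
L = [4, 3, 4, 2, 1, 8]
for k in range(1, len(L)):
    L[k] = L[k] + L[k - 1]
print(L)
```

[4, 7, 11, 13, 14, 22]

k=1: L[1] = 3+4 = 7 → [4, 7, 4, 2, 1, 8]
k=2: L[2] = 4+7 = 11 → [4, 7, 11, 2, 1, 8]
k=3: L[3] = 2+11 = 13 → [4, 7, 11, 13, 1, 8]
k=4: L[4] = 1+13 = 14 → [4, 7, 11, 13, 14, 8]
k=5: L[5] = 8+14 = 22 → [4, 7, 11, 13, 14, 22]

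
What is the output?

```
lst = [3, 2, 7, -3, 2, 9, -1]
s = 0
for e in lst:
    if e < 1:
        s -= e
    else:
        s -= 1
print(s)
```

e=3: not <1, s = 0-1 = -1
e=2: not <1, s = (-1)-1 = -2
e=7: not <1, s = (-2)-1 = -3
e=-3: <1, s = (-3)-(-3) = 0
e=2: not <1, s = 0-1 = -1
e=9: not <1, s = (-1)-1 = -2
e=-1: <1, s = (-2)-(-1) = -1

-1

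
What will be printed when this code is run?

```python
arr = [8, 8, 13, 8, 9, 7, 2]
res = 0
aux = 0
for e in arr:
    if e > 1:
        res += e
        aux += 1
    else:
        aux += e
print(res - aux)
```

48

e=8: >1, res = 0+8 = 8; aux=1
e=8: >1, res = 8+8 = 16; aux=2
e=13: >1, res = 16+13 = 29; aux=3
e=8: >1, res = 29+8 = 37; aux=4
e=9: >1, res = 37+9 = 46; aux=5
e=7: >1, res = 46+7 = 53; aux=6
e=2: >1, res = 53+2 = 55; aux=7
res-aux = 55-7 = 48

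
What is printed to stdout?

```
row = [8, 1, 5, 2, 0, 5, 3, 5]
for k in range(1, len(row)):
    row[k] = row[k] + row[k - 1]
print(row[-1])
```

29

k=1: row[1] = 1+8 = 9 → [8, 9, 5, 2, 0, 5, 3, 5]
k=2: row[2] = 5+9 = 14 → [8, 9, 14, 2, 0, 5, 3, 5]
k=3: row[3] = 2+14 = 16 → [8, 9, 14, 16, 0, 5, 3, 5]
k=4: row[4] = 0+16 = 16 → [8, 9, 14, 16, 16, 5, 3, 5]
k=5: row[5] = 5+16 = 21 → [8, 9, 14, 16, 16, 21, 3, 5]
k=6: row[6] = 3+21 = 24 → [8, 9, 14, 16, 16, 21, 24, 5]
k=7: row[7] = 5+24 = 29 → [8, 9, 14, 16, 16, 21, 24, 29]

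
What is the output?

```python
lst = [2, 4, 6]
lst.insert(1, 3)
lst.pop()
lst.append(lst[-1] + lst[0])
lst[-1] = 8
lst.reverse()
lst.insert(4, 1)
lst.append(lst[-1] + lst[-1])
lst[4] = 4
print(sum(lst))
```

23

insert 3 at 1 → [2, 3, 4, 6]
pop() removes 6 → [2, 3, 4]
append lst[-1]+lst[0] = 4+2 = 6 → [2, 3, 4, 6]
lst[-1] = 8 → [2, 3, 4, 8]
reverse → [8, 4, 3, 2]
insert 1 at 4 → [8, 4, 3, 2, 1]
append lst[-1]+lst[-1] = 1+1 = 2 → [8, 4, 3, 2, 1, 2]
lst[4] = 4 → [8, 4, 3, 2, 4, 2]
sum = 23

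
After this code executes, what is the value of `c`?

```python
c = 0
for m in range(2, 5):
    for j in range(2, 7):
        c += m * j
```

180

m=2,j=2: c = 0+4 = 4
m=2,j=3: c = 4+6 = 10
m=2,j=4: c = 10+8 = 18
m=2,j=5: c = 18+10 = 28
m=2,j=6: c = 28+12 = 40
m=3,j=2: c = 40+6 = 46
m=3,j=3: c = 46+9 = 55
m=3,j=4: c = 55+12 = 67
m=3,j=5: c = 67+15 = 82
m=3,j=6: c = 82+18 = 100
m=4,j=2: c = 100+8 = 108
m=4,j=3: c = 108+12 = 120
m=4,j=4: c = 120+16 = 136
m=4,j=5: c = 136+20 = 156
m=4,j=6: c = 156+24 = 180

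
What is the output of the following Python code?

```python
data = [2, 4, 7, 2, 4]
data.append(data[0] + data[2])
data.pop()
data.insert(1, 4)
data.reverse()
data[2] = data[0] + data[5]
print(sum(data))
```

22

append data[0]+data[2] = 2+7 = 9 → [2, 4, 7, 2, 4, 9]
pop() removes 9 → [2, 4, 7, 2, 4]
insert 4 at 1 → [2, 4, 4, 7, 2, 4]
reverse → [4, 2, 7, 4, 4, 2]
data[2] = data[0]+data[5] = 4+2 = 6 → [4, 2, 6, 4, 4, 2]
sum = 22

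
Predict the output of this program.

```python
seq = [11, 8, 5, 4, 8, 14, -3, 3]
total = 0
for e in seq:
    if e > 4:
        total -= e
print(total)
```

e=11: >4, total = 0-11 = -11
e=8: >4, total = (-11)-8 = -19
e=5: >4, total = (-19)-5 = -24
e=4: not >4
e=8: >4, total = (-24)-8 = -32
e=14: >4, total = (-32)-14 = -46
e=-3: not >4
e=3: not >4

-46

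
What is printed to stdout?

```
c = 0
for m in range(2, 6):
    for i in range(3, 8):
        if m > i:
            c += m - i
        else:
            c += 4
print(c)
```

m=2,i=3: not 2>3, c = 0+4 = 4
m=2,i=4: not 2>4, c = 4+4 = 8
m=2,i=5: not 2>5, c = 8+4 = 12
m=2,i=6: not 2>6, c = 12+4 = 16
m=2,i=7: not 2>7, c = 16+4 = 20
m=3,i=3: not 3>3, c = 20+4 = 24
m=3,i=4: not 3>4, c = 24+4 = 28
m=3,i=5: not 3>5, c = 28+4 = 32
m=3,i=6: not 3>6, c = 32+4 = 36
m=3,i=7: not 3>7, c = 36+4 = 40
m=4,i=3: 4>3, c = 40+1 = 41
m=4,i=4: not 4>4, c = 41+4 = 45
m=4,i=5: not 4>5, c = 45+4 = 49
m=4,i=6: not 4>6, c = 49+4 = 53
m=4,i=7: not 4>7, c = 53+4 = 57
m=5,i=3: 5>3, c = 57+2 = 59
m=5,i=4: 5>4, c = 59+1 = 60
m=5,i=5: not 5>5, c = 60+4 = 64
m=5,i=6: not 5>6, c = 64+4 = 68
m=5,i=7: not 5>7, c = 68+4 = 72

72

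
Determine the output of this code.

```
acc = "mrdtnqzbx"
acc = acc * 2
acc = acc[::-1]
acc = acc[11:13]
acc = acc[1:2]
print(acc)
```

q

repeat ×2 → 'mrdtnqzbxmrdtnqzbx'
reverse → 'xbzqntdrmxbzqntdrm'
slice [11:13] → 'zq'
slice [1:2] → 'q'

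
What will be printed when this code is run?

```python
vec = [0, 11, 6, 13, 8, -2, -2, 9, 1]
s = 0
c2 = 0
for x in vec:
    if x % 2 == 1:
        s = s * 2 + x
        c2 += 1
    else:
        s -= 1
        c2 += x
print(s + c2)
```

x=0: not odd, s = 0-1 = -1; c2=0
x=11: odd, s = (-1)*2+11 = 9; c2=1
x=6: not odd, s = 9-1 = 8; c2=7
x=13: odd, s = 8*2+13 = 29; c2=8
x=8: not odd, s = 29-1 = 28; c2=16
x=-2: not odd, s = 28-1 = 27; c2=14
x=-2: not odd, s = 27-1 = 26; c2=12
x=9: odd, s = 26*2+9 = 61; c2=13
x=1: odd, s = 61*2+1 = 123; c2=14
s+c2 = 123+14 = 137

137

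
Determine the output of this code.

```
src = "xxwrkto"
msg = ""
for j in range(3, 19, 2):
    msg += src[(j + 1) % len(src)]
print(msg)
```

koxrtxwk

j=3: add src[4]='k' → 'k'
j=5: add src[6]='o' → 'ko'
j=7: add src[1]='x' → 'kox'
j=9: add src[3]='r' → 'koxr'
j=11: add src[5]='t' → 'koxrt'
j=13: add src[0]='x' → 'koxrtx'
j=15: add src[2]='w' → 'koxrtxw'
j=17: add src[4]='k' → 'koxrtxwk'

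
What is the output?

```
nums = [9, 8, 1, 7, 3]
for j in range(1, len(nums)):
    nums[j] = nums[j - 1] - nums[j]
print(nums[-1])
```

-10

j=1: nums[1] = 9-8 = 1 → [9, 1, 1, 7, 3]
j=2: nums[2] = 1-1 = 0 → [9, 1, 0, 7, 3]
j=3: nums[3] = 0-7 = -7 → [9, 1, 0, -7, 3]
j=4: nums[4] = (-7)-3 = -10 → [9, 1, 0, -7, -10]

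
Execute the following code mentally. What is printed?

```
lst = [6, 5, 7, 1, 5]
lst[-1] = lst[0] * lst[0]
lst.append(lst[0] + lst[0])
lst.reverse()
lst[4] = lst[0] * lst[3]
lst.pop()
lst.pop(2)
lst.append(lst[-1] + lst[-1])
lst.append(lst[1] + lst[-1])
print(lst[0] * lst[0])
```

144

lst[-1] = lst[0]*lst[0] = 6*6 = 36 → [6, 5, 7, 1, 36]
append lst[0]+lst[0] = 6+6 = 12 → [6, 5, 7, 1, 36, 12]
reverse → [12, 36, 1, 7, 5, 6]
lst[4] = lst[0]*lst[3] = 12*7 = 84 → [12, 36, 1, 7, 84, 6]
pop() removes 6 → [12, 36, 1, 7, 84]
pop(2) removes 1 → [12, 36, 7, 84]
append lst[-1]+lst[-1] = 84+84 = 168 → [12, 36, 7, 84, 168]
append lst[1]+lst[-1] = 36+168 = 204 → [12, 36, 7, 84, 168, 204]
lst[0]*lst[0] = 12*12 = 144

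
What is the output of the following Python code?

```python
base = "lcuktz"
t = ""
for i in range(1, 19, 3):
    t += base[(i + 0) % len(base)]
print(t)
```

i=1: add base[1]='c' → 'c'
i=4: add base[4]='t' → 'ct'
i=7: add base[1]='c' → 'ctc'
i=10: add base[4]='t' → 'ctct'
i=13: add base[1]='c' → 'ctctc'
i=16: add base[4]='t' → 'ctctct'

ctctct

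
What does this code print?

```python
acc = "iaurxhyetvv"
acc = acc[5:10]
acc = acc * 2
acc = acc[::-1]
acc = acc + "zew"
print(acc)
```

vteyhvteyhzew

slice [5:10] → 'hyetv'
repeat ×2 → 'hyetvhyetv'
reverse → 'vteyhvteyh'
+ 'zew' → 'vteyhvteyhzew'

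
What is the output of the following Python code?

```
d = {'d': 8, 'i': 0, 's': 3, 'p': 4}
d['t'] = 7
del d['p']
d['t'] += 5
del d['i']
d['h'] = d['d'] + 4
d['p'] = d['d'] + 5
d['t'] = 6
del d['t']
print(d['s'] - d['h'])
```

d['t'] = 7 → {'d': 8, 'i': 0, 's': 3, 'p': 4, 't': 7}
del 'p' → {'d': 8, 'i': 0, 's': 3, 't': 7}
d['t'] = 7+5 = 12 → {'d': 8, 'i': 0, 's': 3, 't': 12}
del 'i' → {'d': 8, 's': 3, 't': 12}
d['h'] = d['d']+4 = 12 → {'d': 8, 's': 3, 't': 12, 'h': 12}
d['p'] = d['d']+5 = 13 → {'d': 8, 's': 3, 't': 12, 'h': 12, 'p': 13}
d['t'] = 6 → {'d': 8, 's': 3, 't': 6, 'h': 12, 'p': 13}
del 't' → {'d': 8, 's': 3, 'h': 12, 'p': 13}
d['s']-d['h'] = 3-12 = -9

-9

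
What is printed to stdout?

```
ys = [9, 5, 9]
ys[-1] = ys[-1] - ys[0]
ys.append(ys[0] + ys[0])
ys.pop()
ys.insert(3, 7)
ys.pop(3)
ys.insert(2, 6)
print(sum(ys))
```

20

ys[-1] = ys[-1]-ys[0] = 9-9 = 0 → [9, 5, 0]
append ys[0]+ys[0] = 9+9 = 18 → [9, 5, 0, 18]
pop() removes 18 → [9, 5, 0]
insert 7 at 3 → [9, 5, 0, 7]
pop(3) removes 7 → [9, 5, 0]
insert 6 at 2 → [9, 5, 6, 0]
sum = 20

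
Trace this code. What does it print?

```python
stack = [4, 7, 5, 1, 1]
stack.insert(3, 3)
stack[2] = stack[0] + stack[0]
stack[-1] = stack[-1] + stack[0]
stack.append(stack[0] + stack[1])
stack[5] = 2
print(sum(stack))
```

36

insert 3 at 3 → [4, 7, 5, 3, 1, 1]
stack[2] = stack[0]+stack[0] = 4+4 = 8 → [4, 7, 8, 3, 1, 1]
stack[-1] = stack[-1]+stack[0] = 1+4 = 5 → [4, 7, 8, 3, 1, 5]
append stack[0]+stack[1] = 4+7 = 11 → [4, 7, 8, 3, 1, 5, 11]
stack[5] = 2 → [4, 7, 8, 3, 1, 2, 11]
sum = 36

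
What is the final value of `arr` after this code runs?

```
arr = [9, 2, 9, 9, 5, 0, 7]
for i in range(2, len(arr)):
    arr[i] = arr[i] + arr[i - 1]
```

i=2: arr[2] = 9+2 = 11 → [9, 2, 11, 9, 5, 0, 7]
i=3: arr[3] = 9+11 = 20 → [9, 2, 11, 20, 5, 0, 7]
i=4: arr[4] = 5+20 = 25 → [9, 2, 11, 20, 25, 0, 7]
i=5: arr[5] = 0+25 = 25 → [9, 2, 11, 20, 25, 25, 7]
i=6: arr[6] = 7+25 = 32 → [9, 2, 11, 20, 25, 25, 32]

[9, 2, 11, 20, 25, 25, 32]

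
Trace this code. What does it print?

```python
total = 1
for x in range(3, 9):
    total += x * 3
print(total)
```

100

x=3: total = 1+3*3 = 10
x=4: total = 10+4*3 = 22
x=5: total = 22+5*3 = 37
x=6: total = 37+6*3 = 55
x=7: total = 55+7*3 = 76
x=8: total = 76+8*3 = 100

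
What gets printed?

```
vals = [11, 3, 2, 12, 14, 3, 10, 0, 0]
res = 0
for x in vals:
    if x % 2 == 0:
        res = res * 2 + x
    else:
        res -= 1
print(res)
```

272

x=11: not even, res = 0-1 = -1
x=3: not even, res = (-1)-1 = -2
x=2: even, res = (-2)*2+2 = -2
x=12: even, res = (-2)*2+12 = 8
x=14: even, res = 8*2+14 = 30
x=3: not even, res = 30-1 = 29
x=10: even, res = 29*2+10 = 68
x=0: even, res = 68*2+0 = 136
x=0: even, res = 136*2+0 = 272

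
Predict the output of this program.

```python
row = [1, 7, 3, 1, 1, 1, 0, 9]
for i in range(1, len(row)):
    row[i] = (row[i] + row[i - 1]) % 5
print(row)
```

i=1: row[1] = (7+1)%5 = 3 → [1, 3, 3, 1, 1, 1, 0, 9]
i=2: row[2] = (3+3)%5 = 1 → [1, 3, 1, 1, 1, 1, 0, 9]
i=3: row[3] = (1+1)%5 = 2 → [1, 3, 1, 2, 1, 1, 0, 9]
i=4: row[4] = (1+2)%5 = 3 → [1, 3, 1, 2, 3, 1, 0, 9]
i=5: row[5] = (1+3)%5 = 4 → [1, 3, 1, 2, 3, 4, 0, 9]
i=6: row[6] = (0+4)%5 = 4 → [1, 3, 1, 2, 3, 4, 4, 9]
i=7: row[7] = (9+4)%5 = 3 → [1, 3, 1, 2, 3, 4, 4, 3]

[1, 3, 1, 2, 3, 4, 4, 3]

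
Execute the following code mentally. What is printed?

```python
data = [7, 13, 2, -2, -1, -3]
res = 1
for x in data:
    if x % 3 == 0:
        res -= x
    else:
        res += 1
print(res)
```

x=7: not %3==0, res = 1+1 = 2
x=13: not %3==0, res = 2+1 = 3
x=2: not %3==0, res = 3+1 = 4
x=-2: not %3==0, res = 4+1 = 5
x=-1: not %3==0, res = 5+1 = 6
x=-3: %3==0, res = 6-(-3) = 9

9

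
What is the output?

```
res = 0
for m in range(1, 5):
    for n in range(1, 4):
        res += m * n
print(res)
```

m=1,n=1: res = 0+1 = 1
m=1,n=2: res = 1+2 = 3
m=1,n=3: res = 3+3 = 6
m=2,n=1: res = 6+2 = 8
m=2,n=2: res = 8+4 = 12
m=2,n=3: res = 12+6 = 18
m=3,n=1: res = 18+3 = 21
m=3,n=2: res = 21+6 = 27
m=3,n=3: res = 27+9 = 36
m=4,n=1: res = 36+4 = 40
m=4,n=2: res = 40+8 = 48
m=4,n=3: res = 48+12 = 60

60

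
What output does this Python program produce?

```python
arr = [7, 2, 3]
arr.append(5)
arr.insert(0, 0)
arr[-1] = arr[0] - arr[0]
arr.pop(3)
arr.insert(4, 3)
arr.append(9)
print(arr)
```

append 5 → [7, 2, 3, 5]
insert 0 at 0 → [0, 7, 2, 3, 5]
arr[-1] = arr[0]-arr[0] = 0-0 = 0 → [0, 7, 2, 3, 0]
pop(3) removes 3 → [0, 7, 2, 0]
insert 3 at 4 → [0, 7, 2, 0, 3]
append 9 → [0, 7, 2, 0, 3, 9]

[0, 7, 2, 0, 3, 9]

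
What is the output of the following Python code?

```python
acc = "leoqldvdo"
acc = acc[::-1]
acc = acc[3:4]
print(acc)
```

reverse → 'odvdlqoel'
slice [3:4] → 'd'

d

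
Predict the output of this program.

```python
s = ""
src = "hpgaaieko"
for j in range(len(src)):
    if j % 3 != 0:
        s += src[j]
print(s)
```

pgaiko

j=0: skip
j=1: add 'p' → 'p'
j=2: add 'g' → 'pg'
j=3: skip
j=4: add 'a' → 'pga'
j=5: add 'i' → 'pgai'
j=6: skip
j=7: add 'k' → 'pgaik'
j=8: add 'o' → 'pgaiko'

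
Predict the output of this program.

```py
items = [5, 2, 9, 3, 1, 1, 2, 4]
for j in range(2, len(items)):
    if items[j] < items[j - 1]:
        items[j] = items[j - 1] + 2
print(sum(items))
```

91

j=2: 9>=2, unchanged → [5, 2, 9, 3, 1, 1, 2, 4]
j=3: 3<9, items[3] = 9+2 = 11 → [5, 2, 9, 11, 1, 1, 2, 4]
j=4: 1<11, items[4] = 11+2 = 13 → [5, 2, 9, 11, 13, 1, 2, 4]
j=5: 1<13, items[5] = 13+2 = 15 → [5, 2, 9, 11, 13, 15, 2, 4]
j=6: 2<15, items[6] = 15+2 = 17 → [5, 2, 9, 11, 13, 15, 17, 4]
j=7: 4<17, items[7] = 17+2 = 19 → [5, 2, 9, 11, 13, 15, 17, 19]
sum = 91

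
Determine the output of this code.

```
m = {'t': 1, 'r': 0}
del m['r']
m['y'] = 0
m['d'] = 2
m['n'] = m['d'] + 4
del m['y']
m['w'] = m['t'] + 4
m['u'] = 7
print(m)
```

del 'r' → {'t': 1}
m['y'] = 0 → {'t': 1, 'y': 0}
m['d'] = 2 → {'t': 1, 'y': 0, 'd': 2}
m['n'] = m['d']+4 = 6 → {'t': 1, 'y': 0, 'd': 2, 'n': 6}
del 'y' → {'t': 1, 'd': 2, 'n': 6}
m['w'] = m['t']+4 = 5 → {'t': 1, 'd': 2, 'n': 6, 'w': 5}
m['u'] = 7 → {'t': 1, 'd': 2, 'n': 6, 'w': 5, 'u': 7}

{'t': 1, 'd': 2, 'n': 6, 'w': 5, 'u': 7}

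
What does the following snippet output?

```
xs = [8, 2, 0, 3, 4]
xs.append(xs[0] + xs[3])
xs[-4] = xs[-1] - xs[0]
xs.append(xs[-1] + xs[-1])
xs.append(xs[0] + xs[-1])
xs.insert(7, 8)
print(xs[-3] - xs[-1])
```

-8

append xs[0]+xs[3] = 8+3 = 11 → [8, 2, 0, 3, 4, 11]
xs[-4] = xs[-1]-xs[0] = 11-8 = 3 → [8, 2, 3, 3, 4, 11]
append xs[-1]+xs[-1] = 11+11 = 22 → [8, 2, 3, 3, 4, 11, 22]
append xs[0]+xs[-1] = 8+22 = 30 → [8, 2, 3, 3, 4, 11, 22, 30]
insert 8 at 7 → [8, 2, 3, 3, 4, 11, 22, 8, 30]
xs[-3]-xs[-1] = 22-30 = -8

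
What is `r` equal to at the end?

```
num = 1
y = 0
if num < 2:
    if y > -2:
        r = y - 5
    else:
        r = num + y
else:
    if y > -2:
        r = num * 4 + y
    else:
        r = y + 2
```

num=1, y=0
num < 2 is True; y > -2 is True
→ r = y - 5 = -5

-5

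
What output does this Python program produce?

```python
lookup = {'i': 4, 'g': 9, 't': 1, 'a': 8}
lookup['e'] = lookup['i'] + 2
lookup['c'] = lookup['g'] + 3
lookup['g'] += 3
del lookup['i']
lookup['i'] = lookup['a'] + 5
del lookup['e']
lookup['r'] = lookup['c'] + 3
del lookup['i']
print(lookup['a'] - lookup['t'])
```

7

lookup['e'] = lookup['i']+2 = 6 → {'i': 4, 'g': 9, 't': 1, 'a': 8, 'e': 6}
lookup['c'] = lookup['g']+3 = 12 → {'i': 4, 'g': 9, 't': 1, 'a': 8, 'e': 6, 'c': 12}
lookup['g'] = 9+3 = 12 → {'i': 4, 'g': 12, 't': 1, 'a': 8, 'e': 6, 'c': 12}
del 'i' → {'g': 12, 't': 1, 'a': 8, 'e': 6, 'c': 12}
lookup['i'] = lookup['a']+5 = 13 → {'g': 12, 't': 1, 'a': 8, 'e': 6, 'c': 12, 'i': 13}
del 'e' → {'g': 12, 't': 1, 'a': 8, 'c': 12, 'i': 13}
lookup['r'] = lookup['c']+3 = 15 → {'g': 12, 't': 1, 'a': 8, 'c': 12, 'i': 13, 'r': 15}
del 'i' → {'g': 12, 't': 1, 'a': 8, 'c': 12, 'r': 15}
lookup['a']-lookup['t'] = 8-1 = 7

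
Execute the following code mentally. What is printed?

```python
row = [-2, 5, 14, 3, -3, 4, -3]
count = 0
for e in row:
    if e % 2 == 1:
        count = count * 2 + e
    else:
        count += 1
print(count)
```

e=-2: not odd, count = 0+1 = 1
e=5: odd, count = 1*2+5 = 7
e=14: not odd, count = 7+1 = 8
e=3: odd, count = 8*2+3 = 19
e=-3: odd, count = 19*2+(-3) = 35
e=4: not odd, count = 35+1 = 36
e=-3: odd, count = 36*2+(-3) = 69

69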